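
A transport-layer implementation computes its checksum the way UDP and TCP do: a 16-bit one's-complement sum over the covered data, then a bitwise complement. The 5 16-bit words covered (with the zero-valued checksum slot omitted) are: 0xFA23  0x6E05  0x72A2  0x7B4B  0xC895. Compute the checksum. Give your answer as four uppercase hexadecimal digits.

E152

One's-complement addition (fold any carry out of bit 15 back into bit 0):
  0xFA23 + 0x6E05 = 0x16828 → wrap carry → 0x6829
  0x6829 + 0x72A2 = 0x0DACB
  0xDACB + 0x7B4B = 0x15616 → wrap carry → 0x5617
  0x5617 + 0xC895 = 0x11EAC → wrap carry → 0x1EAD
One's-complement sum = 0x1EAD.
Checksum = ~0x1EAD & 0xFFFF = 0xE152.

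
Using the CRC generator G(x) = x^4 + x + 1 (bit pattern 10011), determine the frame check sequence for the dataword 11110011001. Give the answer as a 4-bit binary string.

1000

Append 4 zeros: 111100110010000. Divide by 10011 (XOR where the leading bit is 1):
  pos 0: 11110 XOR 10011 = 01101
  pos 1: 11010 XOR 10011 = 01001
  pos 2: 10011 XOR 10011 = 00000
  pos 7: 10010 XOR 10011 = 00001
Remainder (last 4 bits) = 1000. This is the CRC / FCS.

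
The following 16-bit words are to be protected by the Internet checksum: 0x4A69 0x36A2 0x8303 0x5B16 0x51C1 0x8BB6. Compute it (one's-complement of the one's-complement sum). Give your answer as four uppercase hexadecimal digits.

C362

One's-complement addition (fold any carry out of bit 15 back into bit 0):
  0x4A69 + 0x36A2 = 0x0810B
  0x810B + 0x8303 = 0x1040E → wrap carry → 0x040F
  0x040F + 0x5B16 = 0x05F25
  0x5F25 + 0x51C1 = 0x0B0E6
  0xB0E6 + 0x8BB6 = 0x13C9C → wrap carry → 0x3C9D
One's-complement sum = 0x3C9D.
Checksum = ~0x3C9D & 0xFFFF = 0xC362.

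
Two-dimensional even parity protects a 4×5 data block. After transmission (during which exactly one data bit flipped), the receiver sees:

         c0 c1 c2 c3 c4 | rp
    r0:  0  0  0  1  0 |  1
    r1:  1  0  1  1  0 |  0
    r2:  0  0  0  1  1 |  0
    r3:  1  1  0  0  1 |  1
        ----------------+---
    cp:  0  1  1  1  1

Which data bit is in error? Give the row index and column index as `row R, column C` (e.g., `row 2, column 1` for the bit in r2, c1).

Recompute each row's even parity and compare to rp:
  r0: data parity 1, sent rp 1 → ok
  r1: data parity 1, sent rp 0 → mismatch
  r2: data parity 0, sent rp 0 → ok
  r3: data parity 1, sent rp 1 → ok
Recompute each column's even parity and compare to cp:
  c0: data parity 0, sent cp 0 → ok
  c1: data parity 1, sent cp 1 → ok
  c2: data parity 1, sent cp 1 → ok
  c3: data parity 1, sent cp 1 → ok
  c4: data parity 0, sent cp 1 → mismatch
Exactly one row (r1) and one column (c4) fail → the flipped bit is at their intersection.

row 1, column 4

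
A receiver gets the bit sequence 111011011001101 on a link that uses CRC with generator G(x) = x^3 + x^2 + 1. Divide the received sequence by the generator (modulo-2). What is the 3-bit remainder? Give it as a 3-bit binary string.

010

Modulo-2 division of 111011011001101 by 1101:
  pos 0: 1110 XOR 1101 = 0011
  pos 2: 1111 XOR 1101 = 0010
  pos 4: 1001 XOR 1101 = 0100
  pos 5: 1001 XOR 1101 = 0100
  pos 6: 1000 XOR 1101 = 0101
  pos 7: 1010 XOR 1101 = 0111
  pos 8: 1111 XOR 1101 = 0010
  pos 10: 1010 XOR 1101 = 0111
  pos 11: 1111 XOR 1101 = 0010
Remainder = 010 (nonzero — an error is detected).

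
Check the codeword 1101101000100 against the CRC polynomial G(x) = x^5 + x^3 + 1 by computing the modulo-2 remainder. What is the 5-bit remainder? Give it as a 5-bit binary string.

Modulo-2 division of 1101101000100 by 101001:
  pos 0: 110110 XOR 101001 = 011111
  pos 1: 111111 XOR 101001 = 010110
  pos 2: 101100 XOR 101001 = 000101
  pos 5: 101001 XOR 101001 = 000000
Remainder = 00000 (zero — the frame passes the CRC check).

00000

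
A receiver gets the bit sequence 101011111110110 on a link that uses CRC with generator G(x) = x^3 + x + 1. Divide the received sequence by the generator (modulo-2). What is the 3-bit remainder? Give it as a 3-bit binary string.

000

Modulo-2 division of 101011111110110 by 1011:
  pos 0: 1010 XOR 1011 = 0001
  pos 3: 1111 XOR 1011 = 0100
  pos 4: 1001 XOR 1011 = 0010
  pos 6: 1011 XOR 1011 = 0000
  pos 10: 1011 XOR 1011 = 0000
Remainder = 000 (zero — the frame passes the CRC check).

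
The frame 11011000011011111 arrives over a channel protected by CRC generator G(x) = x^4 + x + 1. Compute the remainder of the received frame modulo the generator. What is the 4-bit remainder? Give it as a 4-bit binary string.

Modulo-2 division of 11011000011011111 by 10011:
  pos 0: 11011 XOR 10011 = 01000
  pos 1: 10000 XOR 10011 = 00011
  pos 4: 11000 XOR 10011 = 01011
  pos 5: 10111 XOR 10011 = 00100
  pos 7: 10010 XOR 10011 = 00001
  pos 11: 11111 XOR 10011 = 01100
  pos 12: 11001 XOR 10011 = 01010
Remainder = 1010 (nonzero — an error is detected).

1010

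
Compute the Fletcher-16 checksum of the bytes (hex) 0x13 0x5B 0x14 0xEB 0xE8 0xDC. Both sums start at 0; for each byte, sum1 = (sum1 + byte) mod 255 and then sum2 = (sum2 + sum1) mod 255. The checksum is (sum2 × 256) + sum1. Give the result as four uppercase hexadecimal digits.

Running sums (mod 255):
  after byte 0 (0x13): sum1=19, sum2=19
  after byte 1 (0x5B): sum1=110, sum2=129
  after byte 2 (0x14): sum1=130, sum2=4
  after byte 3 (0xEB): sum1=110, sum2=114
  after byte 4 (0xE8): sum1=87, sum2=201
  after byte 5 (0xDC): sum1=52, sum2=253
Checksum = sum2·256 + sum1 = 253·256 + 52 = 64820 = 0xFD34.

FD34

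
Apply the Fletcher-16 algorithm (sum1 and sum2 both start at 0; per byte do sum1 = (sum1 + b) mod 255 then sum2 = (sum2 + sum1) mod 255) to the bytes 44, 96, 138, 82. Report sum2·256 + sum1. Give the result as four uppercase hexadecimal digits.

Running sums (mod 255):
  after byte 0 (44): sum1=44, sum2=44
  after byte 1 (96): sum1=140, sum2=184
  after byte 2 (138): sum1=23, sum2=207
  after byte 3 (82): sum1=105, sum2=57
Checksum = sum2·256 + sum1 = 57·256 + 105 = 14697 = 0x3969.

3969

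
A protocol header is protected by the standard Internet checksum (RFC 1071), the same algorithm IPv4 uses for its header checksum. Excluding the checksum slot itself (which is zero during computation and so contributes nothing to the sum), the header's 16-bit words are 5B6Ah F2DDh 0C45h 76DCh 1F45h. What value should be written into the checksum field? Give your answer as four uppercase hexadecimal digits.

One's-complement addition (fold any carry out of bit 15 back into bit 0):
  0x5B6A + 0xF2DD = 0x14E47 → wrap carry → 0x4E48
  0x4E48 + 0x0C45 = 0x05A8D
  0x5A8D + 0x76DC = 0x0D169
  0xD169 + 0x1F45 = 0x0F0AE
One's-complement sum = 0xF0AE.
Checksum = ~0xF0AE & 0xFFFF = 0x0F51.

0F51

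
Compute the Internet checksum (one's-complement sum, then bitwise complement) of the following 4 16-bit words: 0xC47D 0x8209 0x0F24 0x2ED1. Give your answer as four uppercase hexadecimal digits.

One's-complement addition (fold any carry out of bit 15 back into bit 0):
  0xC47D + 0x8209 = 0x14686 → wrap carry → 0x4687
  0x4687 + 0x0F24 = 0x055AB
  0x55AB + 0x2ED1 = 0x0847C
One's-complement sum = 0x847C.
Checksum = ~0x847C & 0xFFFF = 0x7B83.

7B83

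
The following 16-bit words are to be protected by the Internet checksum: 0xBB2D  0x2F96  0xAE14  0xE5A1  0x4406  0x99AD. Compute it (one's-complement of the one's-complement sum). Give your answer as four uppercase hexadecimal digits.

One's-complement addition (fold any carry out of bit 15 back into bit 0):
  0xBB2D + 0x2F96 = 0x0EAC3
  0xEAC3 + 0xAE14 = 0x198D7 → wrap carry → 0x98D8
  0x98D8 + 0xE5A1 = 0x17E79 → wrap carry → 0x7E7A
  0x7E7A + 0x4406 = 0x0C280
  0xC280 + 0x99AD = 0x15C2D → wrap carry → 0x5C2E
One's-complement sum = 0x5C2E.
Checksum = ~0x5C2E & 0xFFFF = 0xA3D1.

A3D1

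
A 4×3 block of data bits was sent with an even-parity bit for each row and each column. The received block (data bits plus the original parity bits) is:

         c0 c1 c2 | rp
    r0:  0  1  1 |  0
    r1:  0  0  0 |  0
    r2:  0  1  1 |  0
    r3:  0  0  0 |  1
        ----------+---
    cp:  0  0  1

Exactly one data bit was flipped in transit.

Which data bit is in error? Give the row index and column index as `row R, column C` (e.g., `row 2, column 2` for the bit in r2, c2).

row 3, column 2

Recompute each row's even parity and compare to rp:
  r0: data parity 0, sent rp 0 → ok
  r1: data parity 0, sent rp 0 → ok
  r2: data parity 0, sent rp 0 → ok
  r3: data parity 0, sent rp 1 → mismatch
Recompute each column's even parity and compare to cp:
  c0: data parity 0, sent cp 0 → ok
  c1: data parity 0, sent cp 0 → ok
  c2: data parity 0, sent cp 1 → mismatch
Exactly one row (r3) and one column (c2) fail → the flipped bit is at their intersection.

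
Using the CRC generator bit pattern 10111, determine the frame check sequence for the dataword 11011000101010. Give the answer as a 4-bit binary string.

Append 4 zeros: 110110001010100000. Divide by 10111 (XOR where the leading bit is 1):
  pos 0: 11011 XOR 10111 = 01100
  pos 1: 11000 XOR 10111 = 01111
  pos 2: 11110 XOR 10111 = 01001
  pos 3: 10010 XOR 10111 = 00101
  pos 5: 10110 XOR 10111 = 00001
  pos 9: 11010 XOR 10111 = 01101
  pos 10: 11010 XOR 10111 = 01101
  pos 11: 11010 XOR 10111 = 01101
  pos 12: 11010 XOR 10111 = 01101
  pos 13: 11010 XOR 10111 = 01101
Remainder (last 4 bits) = 1101. This is the CRC / FCS.

1101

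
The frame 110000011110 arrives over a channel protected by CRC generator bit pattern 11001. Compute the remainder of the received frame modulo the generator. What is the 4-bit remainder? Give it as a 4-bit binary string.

Modulo-2 division of 110000011110 by 11001:
  pos 0: 11000 XOR 11001 = 00001
  pos 4: 10011 XOR 11001 = 01010
  pos 5: 10101 XOR 11001 = 01100
  pos 6: 11001 XOR 11001 = 00000
Remainder = 0000 (zero — the frame passes the CRC check).

0000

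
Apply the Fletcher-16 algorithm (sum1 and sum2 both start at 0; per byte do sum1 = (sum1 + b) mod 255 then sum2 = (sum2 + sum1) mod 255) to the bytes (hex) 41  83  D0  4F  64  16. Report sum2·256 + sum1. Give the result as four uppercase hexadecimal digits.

295F

Running sums (mod 255):
  after byte 0 (41): sum1=65, sum2=65
  after byte 1 (83): sum1=196, sum2=6
  after byte 2 (D0): sum1=149, sum2=155
  after byte 3 (4F): sum1=228, sum2=128
  after byte 4 (64): sum1=73, sum2=201
  after byte 5 (16): sum1=95, sum2=41
Checksum = sum2·256 + sum1 = 41·256 + 95 = 10591 = 0x295F.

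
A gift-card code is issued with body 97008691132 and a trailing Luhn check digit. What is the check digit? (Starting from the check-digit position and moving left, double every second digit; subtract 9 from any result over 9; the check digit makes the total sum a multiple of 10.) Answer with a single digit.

2

Partial digits right→left: 2 3 1 1 9 6 8 0 0 7 9
Double every second digit counting from the check-digit position (so the 1st, 3rd, 5th, ... of the partial from the right).
  doubled (with −9 where >9): 4 2 9 7 0 9 → sum 31
  kept as-is: 3 1 6 0 7 → sum 17
Total = 31 + 17 = 48.
Check digit = (10 − (48 mod 10)) mod 10 = 2.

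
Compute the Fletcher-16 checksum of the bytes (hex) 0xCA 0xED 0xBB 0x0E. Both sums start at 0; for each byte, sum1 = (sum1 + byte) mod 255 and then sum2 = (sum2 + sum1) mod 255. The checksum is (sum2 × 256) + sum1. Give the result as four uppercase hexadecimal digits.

7A82

Running sums (mod 255):
  after byte 0 (0xCA): sum1=202, sum2=202
  after byte 1 (0xED): sum1=184, sum2=131
  after byte 2 (0xBB): sum1=116, sum2=247
  after byte 3 (0x0E): sum1=130, sum2=122
Checksum = sum2·256 + sum1 = 122·256 + 130 = 31362 = 0x7A82.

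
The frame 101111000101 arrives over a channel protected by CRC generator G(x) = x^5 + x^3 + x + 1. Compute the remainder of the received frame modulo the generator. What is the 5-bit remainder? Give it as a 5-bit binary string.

Modulo-2 division of 101111000101 by 101011:
  pos 0: 101111 XOR 101011 = 000100
  pos 3: 100000 XOR 101011 = 001011
  pos 5: 101110 XOR 101011 = 000101
Remainder = 01011 (nonzero — an error is detected).

01011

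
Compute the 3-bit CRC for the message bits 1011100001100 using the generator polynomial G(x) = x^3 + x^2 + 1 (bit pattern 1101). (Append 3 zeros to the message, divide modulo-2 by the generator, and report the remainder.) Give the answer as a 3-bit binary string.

101

Append 3 zeros: 1011100001100000. Divide by 1101 (XOR where the leading bit is 1):
  pos 0: 1011 XOR 1101 = 0110
  pos 1: 1101 XOR 1101 = 0000
  pos 9: 1100 XOR 1101 = 0001
  pos 12: 1000 XOR 1101 = 0101
Remainder (last 3 bits) = 101. This is the CRC / FCS.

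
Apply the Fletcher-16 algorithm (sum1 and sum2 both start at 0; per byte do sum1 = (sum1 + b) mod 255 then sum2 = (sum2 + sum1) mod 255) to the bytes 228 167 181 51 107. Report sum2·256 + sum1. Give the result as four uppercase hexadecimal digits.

Running sums (mod 255):
  after byte 0 (228): sum1=228, sum2=228
  after byte 1 (167): sum1=140, sum2=113
  after byte 2 (181): sum1=66, sum2=179
  after byte 3 (51): sum1=117, sum2=41
  after byte 4 (107): sum1=224, sum2=10
Checksum = sum2·256 + sum1 = 10·256 + 224 = 2784 = 0x0AE0.

0AE0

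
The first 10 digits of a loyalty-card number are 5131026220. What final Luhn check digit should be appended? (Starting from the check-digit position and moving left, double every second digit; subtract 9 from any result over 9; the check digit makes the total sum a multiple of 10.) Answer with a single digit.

Partial digits right→left: 0 2 2 6 2 0 1 3 1 5
Double every second digit counting from the check-digit position (so the 1st, 3rd, 5th, ... of the partial from the right).
  doubled (with −9 where >9): 0 4 4 2 2 → sum 12
  kept as-is: 2 6 0 3 5 → sum 16
Total = 12 + 16 = 28.
Check digit = (10 − (28 mod 10)) mod 10 = 2.

2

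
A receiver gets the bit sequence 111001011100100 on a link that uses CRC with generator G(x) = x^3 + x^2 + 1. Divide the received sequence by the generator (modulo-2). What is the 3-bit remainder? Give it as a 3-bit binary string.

000

Modulo-2 division of 111001011100100 by 1101:
  pos 0: 1110 XOR 1101 = 0011
  pos 2: 1101 XOR 1101 = 0000
  pos 7: 1110 XOR 1101 = 0011
  pos 9: 1101 XOR 1101 = 0000
Remainder = 000 (zero — the frame passes the CRC check).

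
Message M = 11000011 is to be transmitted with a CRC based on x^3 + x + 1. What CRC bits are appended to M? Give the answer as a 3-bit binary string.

Append 3 zeros: 11000011000. Divide by 1011 (XOR where the leading bit is 1):
  pos 0: 1100 XOR 1011 = 0111
  pos 1: 1110 XOR 1011 = 0101
  pos 2: 1010 XOR 1011 = 0001
  pos 5: 1110 XOR 1011 = 0101
  pos 6: 1010 XOR 1011 = 0001
Remainder (last 3 bits) = 010. This is the CRC / FCS.

010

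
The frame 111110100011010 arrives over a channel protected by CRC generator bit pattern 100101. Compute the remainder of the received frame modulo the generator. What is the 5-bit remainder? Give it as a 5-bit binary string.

01110

Modulo-2 division of 111110100011010 by 100101:
  pos 0: 111110 XOR 100101 = 011011
  pos 1: 110111 XOR 100101 = 010010
  pos 2: 100100 XOR 100101 = 000001
  pos 7: 100110 XOR 100101 = 000011
Remainder = 01110 (nonzero — an error is detected).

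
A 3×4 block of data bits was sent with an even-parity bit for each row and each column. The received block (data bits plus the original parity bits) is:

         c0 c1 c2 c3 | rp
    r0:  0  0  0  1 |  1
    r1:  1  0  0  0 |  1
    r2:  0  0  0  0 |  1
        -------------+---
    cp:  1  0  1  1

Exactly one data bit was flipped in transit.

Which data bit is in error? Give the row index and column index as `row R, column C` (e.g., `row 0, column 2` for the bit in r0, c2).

Recompute each row's even parity and compare to rp:
  r0: data parity 1, sent rp 1 → ok
  r1: data parity 1, sent rp 1 → ok
  r2: data parity 0, sent rp 1 → mismatch
Recompute each column's even parity and compare to cp:
  c0: data parity 1, sent cp 1 → ok
  c1: data parity 0, sent cp 0 → ok
  c2: data parity 0, sent cp 1 → mismatch
  c3: data parity 1, sent cp 1 → ok
Exactly one row (r2) and one column (c2) fail → the flipped bit is at their intersection.

row 2, column 2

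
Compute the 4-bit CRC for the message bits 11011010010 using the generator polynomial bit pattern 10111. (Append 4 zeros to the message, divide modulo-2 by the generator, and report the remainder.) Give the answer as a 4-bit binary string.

Append 4 zeros: 110110100100000. Divide by 10111 (XOR where the leading bit is 1):
  pos 0: 11011 XOR 10111 = 01100
  pos 1: 11000 XOR 10111 = 01111
  pos 2: 11111 XOR 10111 = 01000
  pos 3: 10000 XOR 10111 = 00111
  pos 5: 11101 XOR 10111 = 01010
  pos 6: 10100 XOR 10111 = 00011
  pos 9: 11000 XOR 10111 = 01111
  pos 10: 11110 XOR 10111 = 01001
Remainder (last 4 bits) = 1001. This is the CRC / FCS.

1001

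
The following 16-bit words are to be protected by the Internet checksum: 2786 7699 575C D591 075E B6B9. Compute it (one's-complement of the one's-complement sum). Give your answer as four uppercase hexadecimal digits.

76DA

One's-complement addition (fold any carry out of bit 15 back into bit 0):
  0x2786 + 0x7699 = 0x09E1F
  0x9E1F + 0x575C = 0x0F57B
  0xF57B + 0xD591 = 0x1CB0C → wrap carry → 0xCB0D
  0xCB0D + 0x075E = 0x0D26B
  0xD26B + 0xB6B9 = 0x18924 → wrap carry → 0x8925
One's-complement sum = 0x8925.
Checksum = ~0x8925 & 0xFFFF = 0x76DA.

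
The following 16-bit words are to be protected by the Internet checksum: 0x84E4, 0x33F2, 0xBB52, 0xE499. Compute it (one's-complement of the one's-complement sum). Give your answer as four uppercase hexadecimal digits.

One's-complement addition (fold any carry out of bit 15 back into bit 0):
  0x84E4 + 0x33F2 = 0x0B8D6
  0xB8D6 + 0xBB52 = 0x17428 → wrap carry → 0x7429
  0x7429 + 0xE499 = 0x158C2 → wrap carry → 0x58C3
One's-complement sum = 0x58C3.
Checksum = ~0x58C3 & 0xFFFF = 0xA73C.

A73C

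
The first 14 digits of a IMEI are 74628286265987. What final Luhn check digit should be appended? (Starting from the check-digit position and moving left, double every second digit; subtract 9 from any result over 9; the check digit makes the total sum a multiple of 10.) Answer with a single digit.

0

Partial digits right→left: 7 8 9 5 6 2 6 8 2 8 2 6 4 7
Double every second digit counting from the check-digit position (so the 1st, 3rd, 5th, ... of the partial from the right).
  doubled (with −9 where >9): 5 9 3 3 4 4 8 → sum 36
  kept as-is: 8 5 2 8 8 6 7 → sum 44
Total = 36 + 44 = 80.
Check digit = (10 − (80 mod 10)) mod 10 = 0.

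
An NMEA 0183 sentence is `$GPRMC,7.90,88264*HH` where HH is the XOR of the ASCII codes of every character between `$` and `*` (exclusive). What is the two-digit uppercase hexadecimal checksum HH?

XOR the ASCII codes of the payload characters:
  'G' = 0x47 → acc = 0x47
  'P' = 0x50 → acc = 0x17
  'R' = 0x52 → acc = 0x45
  'M' = 0x4D → acc = 0x08
  'C' = 0x43 → acc = 0x4B
  ',' = 0x2C → acc = 0x67
  '7' = 0x37 → acc = 0x50
  '.' = 0x2E → acc = 0x7E
  '9' = 0x39 → acc = 0x47
  '0' = 0x30 → acc = 0x77
  ',' = 0x2C → acc = 0x5B
  '8' = 0x38 → acc = 0x63
  '8' = 0x38 → acc = 0x5B
  '2' = 0x32 → acc = 0x69
  '6' = 0x36 → acc = 0x5F
  '4' = 0x34 → acc = 0x6B
Checksum = 0x6B.

6B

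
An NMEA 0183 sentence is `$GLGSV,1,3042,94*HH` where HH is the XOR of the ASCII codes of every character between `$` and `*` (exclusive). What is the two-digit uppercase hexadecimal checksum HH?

5C

XOR the ASCII codes of the payload characters:
  'G' = 0x47 → acc = 0x47
  'L' = 0x4C → acc = 0x0B
  'G' = 0x47 → acc = 0x4C
  'S' = 0x53 → acc = 0x1F
  'V' = 0x56 → acc = 0x49
  ',' = 0x2C → acc = 0x65
  '1' = 0x31 → acc = 0x54
  ',' = 0x2C → acc = 0x78
  '3' = 0x33 → acc = 0x4B
  '0' = 0x30 → acc = 0x7B
  '4' = 0x34 → acc = 0x4F
  '2' = 0x32 → acc = 0x7D
  ',' = 0x2C → acc = 0x51
  '9' = 0x39 → acc = 0x68
  '4' = 0x34 → acc = 0x5C
Checksum = 0x5C.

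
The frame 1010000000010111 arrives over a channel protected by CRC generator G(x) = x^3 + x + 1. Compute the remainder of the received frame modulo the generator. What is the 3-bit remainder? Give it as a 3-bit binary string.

Modulo-2 division of 1010000000010111 by 1011:
  pos 0: 1010 XOR 1011 = 0001
  pos 3: 1000 XOR 1011 = 0011
  pos 5: 1100 XOR 1011 = 0111
  pos 6: 1110 XOR 1011 = 0101
  pos 7: 1010 XOR 1011 = 0001
  pos 10: 1101 XOR 1011 = 0110
  pos 11: 1101 XOR 1011 = 0110
  pos 12: 1101 XOR 1011 = 0110
Remainder = 110 (nonzero — an error is detected).

110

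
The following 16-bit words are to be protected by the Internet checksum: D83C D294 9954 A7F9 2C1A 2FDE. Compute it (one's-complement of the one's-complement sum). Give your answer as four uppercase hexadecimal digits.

B7E7

One's-complement addition (fold any carry out of bit 15 back into bit 0):
  0xD83C + 0xD294 = 0x1AAD0 → wrap carry → 0xAAD1
  0xAAD1 + 0x9954 = 0x14425 → wrap carry → 0x4426
  0x4426 + 0xA7F9 = 0x0EC1F
  0xEC1F + 0x2C1A = 0x11839 → wrap carry → 0x183A
  0x183A + 0x2FDE = 0x04818
One's-complement sum = 0x4818.
Checksum = ~0x4818 & 0xFFFF = 0xB7E7.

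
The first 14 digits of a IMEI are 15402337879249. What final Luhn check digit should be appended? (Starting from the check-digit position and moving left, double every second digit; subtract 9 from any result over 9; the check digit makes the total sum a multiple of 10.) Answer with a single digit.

Partial digits right→left: 9 4 2 9 7 8 7 3 3 2 0 4 5 1
Double every second digit counting from the check-digit position (so the 1st, 3rd, 5th, ... of the partial from the right).
  doubled (with −9 where >9): 9 4 5 5 6 0 1 → sum 30
  kept as-is: 4 9 8 3 2 4 1 → sum 31
Total = 30 + 31 = 61.
Check digit = (10 − (61 mod 10)) mod 10 = 9.

9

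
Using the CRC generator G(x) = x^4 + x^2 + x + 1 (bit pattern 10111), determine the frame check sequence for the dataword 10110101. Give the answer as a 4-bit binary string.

Append 4 zeros: 101101010000. Divide by 10111 (XOR where the leading bit is 1):
  pos 0: 10110 XOR 10111 = 00001
  pos 4: 11010 XOR 10111 = 01101
  pos 5: 11010 XOR 10111 = 01101
  pos 6: 11010 XOR 10111 = 01101
  pos 7: 11010 XOR 10111 = 01101
Remainder (last 4 bits) = 1101. This is the CRC / FCS.

1101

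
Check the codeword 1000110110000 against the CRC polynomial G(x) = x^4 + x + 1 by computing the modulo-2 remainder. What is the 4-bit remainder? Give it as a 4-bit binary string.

Modulo-2 division of 1000110110000 by 10011:
  pos 0: 10001 XOR 10011 = 00010
  pos 3: 10101 XOR 10011 = 00110
  pos 5: 11010 XOR 10011 = 01001
  pos 6: 10010 XOR 10011 = 00001
Remainder = 0100 (nonzero — an error is detected).

0100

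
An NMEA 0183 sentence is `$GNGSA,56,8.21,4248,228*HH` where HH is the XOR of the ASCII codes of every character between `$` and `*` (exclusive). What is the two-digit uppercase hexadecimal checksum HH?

78

XOR the ASCII codes of the payload characters:
  'G' = 0x47 → acc = 0x47
  'N' = 0x4E → acc = 0x09
  'G' = 0x47 → acc = 0x4E
  'S' = 0x53 → acc = 0x1D
  'A' = 0x41 → acc = 0x5C
  ',' = 0x2C → acc = 0x70
  '5' = 0x35 → acc = 0x45
  '6' = 0x36 → acc = 0x73
  ',' = 0x2C → acc = 0x5F
  '8' = 0x38 → acc = 0x67
  '.' = 0x2E → acc = 0x49
  '2' = 0x32 → acc = 0x7B
  '1' = 0x31 → acc = 0x4A
  ',' = 0x2C → acc = 0x66
  '4' = 0x34 → acc = 0x52
  '2' = 0x32 → acc = 0x60
  '4' = 0x34 → acc = 0x54
  '8' = 0x38 → acc = 0x6C
  ',' = 0x2C → acc = 0x40
  '2' = 0x32 → acc = 0x72
  '2' = 0x32 → acc = 0x40
  '8' = 0x38 → acc = 0x78
Checksum = 0x78.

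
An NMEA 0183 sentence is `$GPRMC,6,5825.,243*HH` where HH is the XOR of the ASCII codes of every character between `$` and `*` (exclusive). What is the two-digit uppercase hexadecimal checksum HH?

40

XOR the ASCII codes of the payload characters:
  'G' = 0x47 → acc = 0x47
  'P' = 0x50 → acc = 0x17
  'R' = 0x52 → acc = 0x45
  'M' = 0x4D → acc = 0x08
  'C' = 0x43 → acc = 0x4B
  ',' = 0x2C → acc = 0x67
  '6' = 0x36 → acc = 0x51
  ',' = 0x2C → acc = 0x7D
  '5' = 0x35 → acc = 0x48
  '8' = 0x38 → acc = 0x70
  '2' = 0x32 → acc = 0x42
  '5' = 0x35 → acc = 0x77
  '.' = 0x2E → acc = 0x59
  ',' = 0x2C → acc = 0x75
  '2' = 0x32 → acc = 0x47
  '4' = 0x34 → acc = 0x73
  '3' = 0x33 → acc = 0x40
Checksum = 0x40.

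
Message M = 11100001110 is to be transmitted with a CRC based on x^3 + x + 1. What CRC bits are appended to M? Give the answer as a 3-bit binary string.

Append 3 zeros: 11100001110000. Divide by 1011 (XOR where the leading bit is 1):
  pos 0: 1110 XOR 1011 = 0101
  pos 1: 1010 XOR 1011 = 0001
  pos 4: 1001 XOR 1011 = 0010
  pos 6: 1011 XOR 1011 = 0000
Remainder (last 3 bits) = 000. This is the CRC / FCS.

000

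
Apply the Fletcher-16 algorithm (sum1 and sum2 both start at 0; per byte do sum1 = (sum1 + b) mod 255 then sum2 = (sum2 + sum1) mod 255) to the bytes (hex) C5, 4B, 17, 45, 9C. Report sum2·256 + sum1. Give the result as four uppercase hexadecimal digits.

Running sums (mod 255):
  after byte 0 (C5): sum1=197, sum2=197
  after byte 1 (4B): sum1=17, sum2=214
  after byte 2 (17): sum1=40, sum2=254
  after byte 3 (45): sum1=109, sum2=108
  after byte 4 (9C): sum1=10, sum2=118
Checksum = sum2·256 + sum1 = 118·256 + 10 = 30218 = 0x760A.

760A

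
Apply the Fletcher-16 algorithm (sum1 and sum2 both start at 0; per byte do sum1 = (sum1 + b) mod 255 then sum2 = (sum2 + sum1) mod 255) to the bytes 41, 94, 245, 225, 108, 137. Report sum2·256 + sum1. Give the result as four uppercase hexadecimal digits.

Running sums (mod 255):
  after byte 0 (41): sum1=41, sum2=41
  after byte 1 (94): sum1=135, sum2=176
  after byte 2 (245): sum1=125, sum2=46
  after byte 3 (225): sum1=95, sum2=141
  after byte 4 (108): sum1=203, sum2=89
  after byte 5 (137): sum1=85, sum2=174
Checksum = sum2·256 + sum1 = 174·256 + 85 = 44629 = 0xAE55.

AE55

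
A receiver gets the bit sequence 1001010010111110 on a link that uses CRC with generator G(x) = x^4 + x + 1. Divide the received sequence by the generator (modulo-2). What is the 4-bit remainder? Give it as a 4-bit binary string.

1001

Modulo-2 division of 1001010010111110 by 10011:
  pos 0: 10010 XOR 10011 = 00001
  pos 4: 11001 XOR 10011 = 01010
  pos 5: 10100 XOR 10011 = 00111
  pos 7: 11111 XOR 10011 = 01100
  pos 8: 11001 XOR 10011 = 01010
  pos 9: 10101 XOR 10011 = 00110
  pos 11: 11010 XOR 10011 = 01001
Remainder = 1001 (nonzero — an error is detected).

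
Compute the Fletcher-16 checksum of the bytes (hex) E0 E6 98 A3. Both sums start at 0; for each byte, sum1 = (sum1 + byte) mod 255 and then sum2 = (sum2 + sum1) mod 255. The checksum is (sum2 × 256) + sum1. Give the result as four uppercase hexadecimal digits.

0D04

Running sums (mod 255):
  after byte 0 (E0): sum1=224, sum2=224
  after byte 1 (E6): sum1=199, sum2=168
  after byte 2 (98): sum1=96, sum2=9
  after byte 3 (A3): sum1=4, sum2=13
Checksum = sum2·256 + sum1 = 13·256 + 4 = 3332 = 0x0D04.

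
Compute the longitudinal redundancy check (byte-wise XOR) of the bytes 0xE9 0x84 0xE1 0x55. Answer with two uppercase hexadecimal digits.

XOR the bytes together:
  start with 0xE9
  0xE9 ⊕ 0x84 = 0x6D
  0x6D ⊕ 0xE1 = 0x8C
  0x8C ⊕ 0x55 = 0xD9

D9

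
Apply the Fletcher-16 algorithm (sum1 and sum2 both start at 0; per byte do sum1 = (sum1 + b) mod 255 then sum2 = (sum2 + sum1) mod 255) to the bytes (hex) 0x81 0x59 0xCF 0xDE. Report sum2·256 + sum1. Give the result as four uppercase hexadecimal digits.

9089

Running sums (mod 255):
  after byte 0 (0x81): sum1=129, sum2=129
  after byte 1 (0x59): sum1=218, sum2=92
  after byte 2 (0xCF): sum1=170, sum2=7
  after byte 3 (0xDE): sum1=137, sum2=144
Checksum = sum2·256 + sum1 = 144·256 + 137 = 37001 = 0x9089.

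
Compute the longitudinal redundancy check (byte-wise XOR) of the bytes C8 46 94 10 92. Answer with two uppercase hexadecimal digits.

XOR the bytes together:
  start with 0xC8
  0xC8 ⊕ 0x46 = 0x8E
  0x8E ⊕ 0x94 = 0x1A
  0x1A ⊕ 0x10 = 0x0A
  0x0A ⊕ 0x92 = 0x98

98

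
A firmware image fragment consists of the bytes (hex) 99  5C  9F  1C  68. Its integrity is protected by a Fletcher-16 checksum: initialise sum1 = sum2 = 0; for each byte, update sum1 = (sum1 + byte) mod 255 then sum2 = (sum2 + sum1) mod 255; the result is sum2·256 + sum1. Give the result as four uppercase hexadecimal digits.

F01A

Running sums (mod 255):
  after byte 0 (99): sum1=153, sum2=153
  after byte 1 (5C): sum1=245, sum2=143
  after byte 2 (9F): sum1=149, sum2=37
  after byte 3 (1C): sum1=177, sum2=214
  after byte 4 (68): sum1=26, sum2=240
Checksum = sum2·256 + sum1 = 240·256 + 26 = 61466 = 0xF01A.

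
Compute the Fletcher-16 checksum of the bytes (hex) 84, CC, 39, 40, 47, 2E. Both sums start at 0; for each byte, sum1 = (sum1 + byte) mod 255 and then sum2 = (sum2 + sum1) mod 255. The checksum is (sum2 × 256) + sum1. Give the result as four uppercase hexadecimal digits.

7D40

Running sums (mod 255):
  after byte 0 (84): sum1=132, sum2=132
  after byte 1 (CC): sum1=81, sum2=213
  after byte 2 (39): sum1=138, sum2=96
  after byte 3 (40): sum1=202, sum2=43
  after byte 4 (47): sum1=18, sum2=61
  after byte 5 (2E): sum1=64, sum2=125
Checksum = sum2·256 + sum1 = 125·256 + 64 = 32064 = 0x7D40.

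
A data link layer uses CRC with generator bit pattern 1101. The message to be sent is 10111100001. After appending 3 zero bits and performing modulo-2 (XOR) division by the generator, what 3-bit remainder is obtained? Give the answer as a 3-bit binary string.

111

Append 3 zeros: 10111100001000. Divide by 1101 (XOR where the leading bit is 1):
  pos 0: 1011 XOR 1101 = 0110
  pos 1: 1101 XOR 1101 = 0000
  pos 5: 1000 XOR 1101 = 0101
  pos 6: 1010 XOR 1101 = 0111
  pos 7: 1111 XOR 1101 = 0010
  pos 9: 1000 XOR 1101 = 0101
  pos 10: 1010 XOR 1101 = 0111
Remainder (last 3 bits) = 111. This is the CRC / FCS.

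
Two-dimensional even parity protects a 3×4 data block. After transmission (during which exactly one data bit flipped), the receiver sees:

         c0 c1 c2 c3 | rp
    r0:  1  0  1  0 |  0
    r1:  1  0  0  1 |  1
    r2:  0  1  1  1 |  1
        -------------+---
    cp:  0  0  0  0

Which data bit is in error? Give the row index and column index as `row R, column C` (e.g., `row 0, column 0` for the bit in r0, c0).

Recompute each row's even parity and compare to rp:
  r0: data parity 0, sent rp 0 → ok
  r1: data parity 0, sent rp 1 → mismatch
  r2: data parity 1, sent rp 1 → ok
Recompute each column's even parity and compare to cp:
  c0: data parity 0, sent cp 0 → ok
  c1: data parity 1, sent cp 0 → mismatch
  c2: data parity 0, sent cp 0 → ok
  c3: data parity 0, sent cp 0 → ok
Exactly one row (r1) and one column (c1) fail → the flipped bit is at their intersection.

row 1, column 1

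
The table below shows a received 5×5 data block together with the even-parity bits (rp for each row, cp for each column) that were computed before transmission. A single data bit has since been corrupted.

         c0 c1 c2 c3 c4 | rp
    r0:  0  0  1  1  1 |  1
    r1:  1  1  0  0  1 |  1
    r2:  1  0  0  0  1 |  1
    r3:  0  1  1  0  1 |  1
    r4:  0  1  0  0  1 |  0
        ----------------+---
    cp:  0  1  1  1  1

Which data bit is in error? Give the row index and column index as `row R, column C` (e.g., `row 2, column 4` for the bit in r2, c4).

Recompute each row's even parity and compare to rp:
  r0: data parity 1, sent rp 1 → ok
  r1: data parity 1, sent rp 1 → ok
  r2: data parity 0, sent rp 1 → mismatch
  r3: data parity 1, sent rp 1 → ok
  r4: data parity 0, sent rp 0 → ok
Recompute each column's even parity and compare to cp:
  c0: data parity 0, sent cp 0 → ok
  c1: data parity 1, sent cp 1 → ok
  c2: data parity 0, sent cp 1 → mismatch
  c3: data parity 1, sent cp 1 → ok
  c4: data parity 1, sent cp 1 → ok
Exactly one row (r2) and one column (c2) fail → the flipped bit is at their intersection.

row 2, column 2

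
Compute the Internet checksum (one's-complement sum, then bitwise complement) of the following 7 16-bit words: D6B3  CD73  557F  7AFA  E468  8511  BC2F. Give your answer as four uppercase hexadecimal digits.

One's-complement addition (fold any carry out of bit 15 back into bit 0):
  0xD6B3 + 0xCD73 = 0x1A426 → wrap carry → 0xA427
  0xA427 + 0x557F = 0x0F9A6
  0xF9A6 + 0x7AFA = 0x174A0 → wrap carry → 0x74A1
  0x74A1 + 0xE468 = 0x15909 → wrap carry → 0x590A
  0x590A + 0x8511 = 0x0DE1B
  0xDE1B + 0xBC2F = 0x19A4A → wrap carry → 0x9A4B
One's-complement sum = 0x9A4B.
Checksum = ~0x9A4B & 0xFFFF = 0x65B4.

65B4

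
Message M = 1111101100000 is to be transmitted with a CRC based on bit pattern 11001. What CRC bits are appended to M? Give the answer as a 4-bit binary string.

Append 4 zeros: 11111011000000000. Divide by 11001 (XOR where the leading bit is 1):
  pos 0: 11111 XOR 11001 = 00110
  pos 2: 11001 XOR 11001 = 00000
  pos 7: 10000 XOR 11001 = 01001
  pos 8: 10010 XOR 11001 = 01011
  pos 9: 10110 XOR 11001 = 01111
  pos 10: 11110 XOR 11001 = 00111
  pos 12: 11100 XOR 11001 = 00101
Remainder (last 4 bits) = 0101. This is the CRC / FCS.

0101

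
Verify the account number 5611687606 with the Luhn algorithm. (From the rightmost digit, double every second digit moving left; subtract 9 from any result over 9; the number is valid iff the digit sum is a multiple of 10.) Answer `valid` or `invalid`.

From the right, keep odd positions and double even positions (subtract 9 from any doubled value over 9):
  doubled (positions 2,4,...): 0 5 3 2 1 → sum 11
  kept (positions 1,3,...): 6 6 8 1 6 → sum 27
Total = 38.
38 mod 10 = 8, so the number is invalid.

invalid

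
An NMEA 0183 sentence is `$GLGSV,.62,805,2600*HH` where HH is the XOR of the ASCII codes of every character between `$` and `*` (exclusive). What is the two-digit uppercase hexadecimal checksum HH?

XOR the ASCII codes of the payload characters:
  'G' = 0x47 → acc = 0x47
  'L' = 0x4C → acc = 0x0B
  'G' = 0x47 → acc = 0x4C
  'S' = 0x53 → acc = 0x1F
  'V' = 0x56 → acc = 0x49
  ',' = 0x2C → acc = 0x65
  '.' = 0x2E → acc = 0x4B
  '6' = 0x36 → acc = 0x7D
  '2' = 0x32 → acc = 0x4F
  ',' = 0x2C → acc = 0x63
  '8' = 0x38 → acc = 0x5B
  '0' = 0x30 → acc = 0x6B
  '5' = 0x35 → acc = 0x5E
  ',' = 0x2C → acc = 0x72
  '2' = 0x32 → acc = 0x40
  '6' = 0x36 → acc = 0x76
  '0' = 0x30 → acc = 0x46
  '0' = 0x30 → acc = 0x76
Checksum = 0x76.

76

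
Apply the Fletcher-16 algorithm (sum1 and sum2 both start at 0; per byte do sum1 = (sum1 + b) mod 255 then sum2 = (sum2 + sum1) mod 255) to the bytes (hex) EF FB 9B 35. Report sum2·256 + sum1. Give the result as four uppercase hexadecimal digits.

Running sums (mod 255):
  after byte 0 (EF): sum1=239, sum2=239
  after byte 1 (FB): sum1=235, sum2=219
  after byte 2 (9B): sum1=135, sum2=99
  after byte 3 (35): sum1=188, sum2=32
Checksum = sum2·256 + sum1 = 32·256 + 188 = 8380 = 0x20BC.

20BC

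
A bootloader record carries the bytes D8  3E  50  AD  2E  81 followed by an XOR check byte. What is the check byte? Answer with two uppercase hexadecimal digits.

XOR the bytes together:
  start with 0xD8
  0xD8 ⊕ 0x3E = 0xE6
  0xE6 ⊕ 0x50 = 0xB6
  0xB6 ⊕ 0xAD = 0x1B
  0x1B ⊕ 0x2E = 0x35
  0x35 ⊕ 0x81 = 0xB4

B4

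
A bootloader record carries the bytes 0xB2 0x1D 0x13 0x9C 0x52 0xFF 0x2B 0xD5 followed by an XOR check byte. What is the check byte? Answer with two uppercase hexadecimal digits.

XOR the bytes together:
  start with 0xB2
  0xB2 ⊕ 0x1D = 0xAF
  0xAF ⊕ 0x13 = 0xBC
  0xBC ⊕ 0x9C = 0x20
  0x20 ⊕ 0x52 = 0x72
  0x72 ⊕ 0xFF = 0x8D
  0x8D ⊕ 0x2B = 0xA6
  0xA6 ⊕ 0xD5 = 0x73

73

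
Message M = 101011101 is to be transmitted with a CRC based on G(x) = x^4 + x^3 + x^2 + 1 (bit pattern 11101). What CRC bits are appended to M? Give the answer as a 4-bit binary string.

Append 4 zeros: 1010111010000. Divide by 11101 (XOR where the leading bit is 1):
  pos 0: 10101 XOR 11101 = 01000
  pos 1: 10001 XOR 11101 = 01100
  pos 2: 11001 XOR 11101 = 00100
  pos 4: 10001 XOR 11101 = 01100
  pos 5: 11000 XOR 11101 = 00101
  pos 7: 10100 XOR 11101 = 01001
  pos 8: 10010 XOR 11101 = 01111
Remainder (last 4 bits) = 1111. This is the CRC / FCS.

1111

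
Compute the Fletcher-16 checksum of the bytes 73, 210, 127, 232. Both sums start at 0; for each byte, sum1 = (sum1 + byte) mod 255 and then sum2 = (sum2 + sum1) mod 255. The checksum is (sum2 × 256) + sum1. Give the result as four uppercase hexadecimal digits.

Running sums (mod 255):
  after byte 0 (73): sum1=73, sum2=73
  after byte 1 (210): sum1=28, sum2=101
  after byte 2 (127): sum1=155, sum2=1
  after byte 3 (232): sum1=132, sum2=133
Checksum = sum2·256 + sum1 = 133·256 + 132 = 34180 = 0x8584.

8584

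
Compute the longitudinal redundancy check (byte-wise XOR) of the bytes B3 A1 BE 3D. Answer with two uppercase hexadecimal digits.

XOR the bytes together:
  start with 0xB3
  0xB3 ⊕ 0xA1 = 0x12
  0x12 ⊕ 0xBE = 0xAC
  0xAC ⊕ 0x3D = 0x91

91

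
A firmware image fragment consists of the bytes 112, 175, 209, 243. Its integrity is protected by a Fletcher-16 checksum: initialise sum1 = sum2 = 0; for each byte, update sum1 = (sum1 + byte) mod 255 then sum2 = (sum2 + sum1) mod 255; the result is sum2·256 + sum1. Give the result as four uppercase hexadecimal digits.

Running sums (mod 255):
  after byte 0 (112): sum1=112, sum2=112
  after byte 1 (175): sum1=32, sum2=144
  after byte 2 (209): sum1=241, sum2=130
  after byte 3 (243): sum1=229, sum2=104
Checksum = sum2·256 + sum1 = 104·256 + 229 = 26853 = 0x68E5.

68E5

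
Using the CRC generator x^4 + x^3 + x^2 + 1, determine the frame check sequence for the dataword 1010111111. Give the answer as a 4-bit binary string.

Append 4 zeros: 10101111110000. Divide by 11101 (XOR where the leading bit is 1):
  pos 0: 10101 XOR 11101 = 01000
  pos 1: 10001 XOR 11101 = 01100
  pos 2: 11001 XOR 11101 = 00100
  pos 4: 10011 XOR 11101 = 01110
  pos 5: 11101 XOR 11101 = 00000
Remainder (last 4 bits) = 0000. This is the CRC / FCS.

0000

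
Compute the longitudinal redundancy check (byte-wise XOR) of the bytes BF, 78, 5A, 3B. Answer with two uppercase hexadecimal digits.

A6

XOR the bytes together:
  start with 0xBF
  0xBF ⊕ 0x78 = 0xC7
  0xC7 ⊕ 0x5A = 0x9D
  0x9D ⊕ 0x3B = 0xA6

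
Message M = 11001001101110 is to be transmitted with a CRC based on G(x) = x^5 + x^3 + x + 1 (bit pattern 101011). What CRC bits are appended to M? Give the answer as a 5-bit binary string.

11000

Append 5 zeros: 1100100110111000000. Divide by 101011 (XOR where the leading bit is 1):
  pos 0: 110010 XOR 101011 = 011001
  pos 1: 110010 XOR 101011 = 011001
  pos 2: 110011 XOR 101011 = 011000
  pos 3: 110001 XOR 101011 = 011010
  pos 4: 110100 XOR 101011 = 011111
  pos 5: 111111 XOR 101011 = 010100
  pos 6: 101001 XOR 101011 = 000010
  pos 10: 101000 XOR 101011 = 000011
Remainder (last 5 bits) = 11000. This is the CRC / FCS.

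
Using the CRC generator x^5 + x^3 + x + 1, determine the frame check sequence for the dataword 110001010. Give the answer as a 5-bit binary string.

11101

Append 5 zeros: 11000101000000. Divide by 101011 (XOR where the leading bit is 1):
  pos 0: 110001 XOR 101011 = 011010
  pos 1: 110100 XOR 101011 = 011111
  pos 2: 111111 XOR 101011 = 010100
  pos 3: 101000 XOR 101011 = 000011
  pos 7: 110000 XOR 101011 = 011011
  pos 8: 110110 XOR 101011 = 011101
Remainder (last 5 bits) = 11101. This is the CRC / FCS.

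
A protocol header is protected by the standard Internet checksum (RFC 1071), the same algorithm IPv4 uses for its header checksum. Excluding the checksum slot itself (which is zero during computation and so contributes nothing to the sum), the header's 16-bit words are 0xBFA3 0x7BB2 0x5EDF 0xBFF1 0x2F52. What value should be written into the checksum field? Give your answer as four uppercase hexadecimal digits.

7686

One's-complement addition (fold any carry out of bit 15 back into bit 0):
  0xBFA3 + 0x7BB2 = 0x13B55 → wrap carry → 0x3B56
  0x3B56 + 0x5EDF = 0x09A35
  0x9A35 + 0xBFF1 = 0x15A26 → wrap carry → 0x5A27
  0x5A27 + 0x2F52 = 0x08979
One's-complement sum = 0x8979.
Checksum = ~0x8979 & 0xFFFF = 0x7686.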